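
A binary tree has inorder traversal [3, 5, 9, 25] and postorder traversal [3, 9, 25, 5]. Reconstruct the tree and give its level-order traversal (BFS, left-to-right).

Inorder:   [3, 5, 9, 25]
Postorder: [3, 9, 25, 5]
Algorithm: postorder visits root last, so walk postorder right-to-left;
each value is the root of the current inorder slice — split it at that
value, recurse on the right subtree first, then the left.
Recursive splits:
  root=5; inorder splits into left=[3], right=[9, 25]
  root=25; inorder splits into left=[9], right=[]
  root=9; inorder splits into left=[], right=[]
  root=3; inorder splits into left=[], right=[]
Reconstructed level-order: [5, 3, 25, 9]


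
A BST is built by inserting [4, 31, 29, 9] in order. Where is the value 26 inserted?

Starting tree (level order): [4, None, 31, 29, None, 9]
Insertion path: 4 -> 31 -> 29 -> 9
Result: insert 26 as right child of 9
Final tree (level order): [4, None, 31, 29, None, 9, None, None, 26]


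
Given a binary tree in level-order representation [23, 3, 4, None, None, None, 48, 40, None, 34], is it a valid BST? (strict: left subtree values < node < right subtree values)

Level-order array: [23, 3, 4, None, None, None, 48, 40, None, 34]
Validate using subtree bounds (lo, hi): at each node, require lo < value < hi,
then recurse left with hi=value and right with lo=value.
Preorder trace (stopping at first violation):
  at node 23 with bounds (-inf, +inf): OK
  at node 3 with bounds (-inf, 23): OK
  at node 4 with bounds (23, +inf): VIOLATION
Node 4 violates its bound: not (23 < 4 < +inf).
Result: Not a valid BST


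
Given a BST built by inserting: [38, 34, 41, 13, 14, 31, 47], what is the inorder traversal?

Tree insertion order: [38, 34, 41, 13, 14, 31, 47]
Tree (level-order array): [38, 34, 41, 13, None, None, 47, None, 14, None, None, None, 31]
Inorder traversal: [13, 14, 31, 34, 38, 41, 47]


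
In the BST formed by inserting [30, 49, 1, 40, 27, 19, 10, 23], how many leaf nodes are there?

Tree built from: [30, 49, 1, 40, 27, 19, 10, 23]
Tree (level-order array): [30, 1, 49, None, 27, 40, None, 19, None, None, None, 10, 23]
Rule: A leaf has 0 children.
Per-node child counts:
  node 30: 2 child(ren)
  node 1: 1 child(ren)
  node 27: 1 child(ren)
  node 19: 2 child(ren)
  node 10: 0 child(ren)
  node 23: 0 child(ren)
  node 49: 1 child(ren)
  node 40: 0 child(ren)
Matching nodes: [10, 23, 40]
Count of leaf nodes: 3


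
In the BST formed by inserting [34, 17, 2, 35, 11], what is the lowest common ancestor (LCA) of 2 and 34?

Tree insertion order: [34, 17, 2, 35, 11]
Tree (level-order array): [34, 17, 35, 2, None, None, None, None, 11]
In a BST, the LCA of p=2, q=34 is the first node v on the
root-to-leaf path with p <= v <= q (go left if both < v, right if both > v).
Walk from root:
  at 34: 2 <= 34 <= 34, this is the LCA
LCA = 34


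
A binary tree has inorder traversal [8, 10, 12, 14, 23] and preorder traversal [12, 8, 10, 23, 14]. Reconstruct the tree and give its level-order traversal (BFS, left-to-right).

Inorder:  [8, 10, 12, 14, 23]
Preorder: [12, 8, 10, 23, 14]
Algorithm: preorder visits root first, so consume preorder in order;
for each root, split the current inorder slice at that value into
left-subtree inorder and right-subtree inorder, then recurse.
Recursive splits:
  root=12; inorder splits into left=[8, 10], right=[14, 23]
  root=8; inorder splits into left=[], right=[10]
  root=10; inorder splits into left=[], right=[]
  root=23; inorder splits into left=[14], right=[]
  root=14; inorder splits into left=[], right=[]
Reconstructed level-order: [12, 8, 23, 10, 14]


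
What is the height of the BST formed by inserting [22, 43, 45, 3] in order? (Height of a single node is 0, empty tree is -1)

Insertion order: [22, 43, 45, 3]
Tree (level-order array): [22, 3, 43, None, None, None, 45]
Compute height bottom-up (empty subtree = -1):
  height(3) = 1 + max(-1, -1) = 0
  height(45) = 1 + max(-1, -1) = 0
  height(43) = 1 + max(-1, 0) = 1
  height(22) = 1 + max(0, 1) = 2
Height = 2


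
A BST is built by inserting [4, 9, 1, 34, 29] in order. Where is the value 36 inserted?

Starting tree (level order): [4, 1, 9, None, None, None, 34, 29]
Insertion path: 4 -> 9 -> 34
Result: insert 36 as right child of 34
Final tree (level order): [4, 1, 9, None, None, None, 34, 29, 36]


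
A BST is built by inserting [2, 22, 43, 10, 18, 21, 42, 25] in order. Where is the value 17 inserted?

Starting tree (level order): [2, None, 22, 10, 43, None, 18, 42, None, None, 21, 25]
Insertion path: 2 -> 22 -> 10 -> 18
Result: insert 17 as left child of 18
Final tree (level order): [2, None, 22, 10, 43, None, 18, 42, None, 17, 21, 25]


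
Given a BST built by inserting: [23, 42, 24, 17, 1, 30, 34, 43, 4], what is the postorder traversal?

Tree insertion order: [23, 42, 24, 17, 1, 30, 34, 43, 4]
Tree (level-order array): [23, 17, 42, 1, None, 24, 43, None, 4, None, 30, None, None, None, None, None, 34]
Postorder traversal: [4, 1, 17, 34, 30, 24, 43, 42, 23]


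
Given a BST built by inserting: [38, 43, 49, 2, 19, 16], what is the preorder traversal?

Tree insertion order: [38, 43, 49, 2, 19, 16]
Tree (level-order array): [38, 2, 43, None, 19, None, 49, 16]
Preorder traversal: [38, 2, 19, 16, 43, 49]


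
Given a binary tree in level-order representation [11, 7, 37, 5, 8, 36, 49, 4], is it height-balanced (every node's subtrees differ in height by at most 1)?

Tree (level-order array): [11, 7, 37, 5, 8, 36, 49, 4]
Definition: a tree is height-balanced if, at every node, |h(left) - h(right)| <= 1 (empty subtree has height -1).
Bottom-up per-node check:
  node 4: h_left=-1, h_right=-1, diff=0 [OK], height=0
  node 5: h_left=0, h_right=-1, diff=1 [OK], height=1
  node 8: h_left=-1, h_right=-1, diff=0 [OK], height=0
  node 7: h_left=1, h_right=0, diff=1 [OK], height=2
  node 36: h_left=-1, h_right=-1, diff=0 [OK], height=0
  node 49: h_left=-1, h_right=-1, diff=0 [OK], height=0
  node 37: h_left=0, h_right=0, diff=0 [OK], height=1
  node 11: h_left=2, h_right=1, diff=1 [OK], height=3
All nodes satisfy the balance condition.
Result: Balanced


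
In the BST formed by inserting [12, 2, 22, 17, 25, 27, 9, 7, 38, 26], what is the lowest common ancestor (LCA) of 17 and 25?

Tree insertion order: [12, 2, 22, 17, 25, 27, 9, 7, 38, 26]
Tree (level-order array): [12, 2, 22, None, 9, 17, 25, 7, None, None, None, None, 27, None, None, 26, 38]
In a BST, the LCA of p=17, q=25 is the first node v on the
root-to-leaf path with p <= v <= q (go left if both < v, right if both > v).
Walk from root:
  at 12: both 17 and 25 > 12, go right
  at 22: 17 <= 22 <= 25, this is the LCA
LCA = 22


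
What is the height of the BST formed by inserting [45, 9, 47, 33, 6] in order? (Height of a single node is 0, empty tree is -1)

Insertion order: [45, 9, 47, 33, 6]
Tree (level-order array): [45, 9, 47, 6, 33]
Compute height bottom-up (empty subtree = -1):
  height(6) = 1 + max(-1, -1) = 0
  height(33) = 1 + max(-1, -1) = 0
  height(9) = 1 + max(0, 0) = 1
  height(47) = 1 + max(-1, -1) = 0
  height(45) = 1 + max(1, 0) = 2
Height = 2


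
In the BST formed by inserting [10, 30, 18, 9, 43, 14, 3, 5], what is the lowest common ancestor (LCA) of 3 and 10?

Tree insertion order: [10, 30, 18, 9, 43, 14, 3, 5]
Tree (level-order array): [10, 9, 30, 3, None, 18, 43, None, 5, 14]
In a BST, the LCA of p=3, q=10 is the first node v on the
root-to-leaf path with p <= v <= q (go left if both < v, right if both > v).
Walk from root:
  at 10: 3 <= 10 <= 10, this is the LCA
LCA = 10


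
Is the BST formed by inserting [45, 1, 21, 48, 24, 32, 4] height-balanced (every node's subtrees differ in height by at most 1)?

Tree (level-order array): [45, 1, 48, None, 21, None, None, 4, 24, None, None, None, 32]
Definition: a tree is height-balanced if, at every node, |h(left) - h(right)| <= 1 (empty subtree has height -1).
Bottom-up per-node check:
  node 4: h_left=-1, h_right=-1, diff=0 [OK], height=0
  node 32: h_left=-1, h_right=-1, diff=0 [OK], height=0
  node 24: h_left=-1, h_right=0, diff=1 [OK], height=1
  node 21: h_left=0, h_right=1, diff=1 [OK], height=2
  node 1: h_left=-1, h_right=2, diff=3 [FAIL (|-1-2|=3 > 1)], height=3
  node 48: h_left=-1, h_right=-1, diff=0 [OK], height=0
  node 45: h_left=3, h_right=0, diff=3 [FAIL (|3-0|=3 > 1)], height=4
Node 1 violates the condition: |-1 - 2| = 3 > 1.
Result: Not balanced


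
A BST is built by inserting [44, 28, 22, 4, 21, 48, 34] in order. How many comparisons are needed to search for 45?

Search path for 45: 44 -> 48
Found: False
Comparisons: 2


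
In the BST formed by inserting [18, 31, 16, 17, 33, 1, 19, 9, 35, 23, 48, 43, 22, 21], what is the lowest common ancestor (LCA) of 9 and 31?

Tree insertion order: [18, 31, 16, 17, 33, 1, 19, 9, 35, 23, 48, 43, 22, 21]
Tree (level-order array): [18, 16, 31, 1, 17, 19, 33, None, 9, None, None, None, 23, None, 35, None, None, 22, None, None, 48, 21, None, 43]
In a BST, the LCA of p=9, q=31 is the first node v on the
root-to-leaf path with p <= v <= q (go left if both < v, right if both > v).
Walk from root:
  at 18: 9 <= 18 <= 31, this is the LCA
LCA = 18


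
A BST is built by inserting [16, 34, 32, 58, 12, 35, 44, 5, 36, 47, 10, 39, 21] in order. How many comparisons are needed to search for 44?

Search path for 44: 16 -> 34 -> 58 -> 35 -> 44
Found: True
Comparisons: 5


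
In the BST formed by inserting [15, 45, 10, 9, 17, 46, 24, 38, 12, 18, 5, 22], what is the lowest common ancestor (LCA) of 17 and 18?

Tree insertion order: [15, 45, 10, 9, 17, 46, 24, 38, 12, 18, 5, 22]
Tree (level-order array): [15, 10, 45, 9, 12, 17, 46, 5, None, None, None, None, 24, None, None, None, None, 18, 38, None, 22]
In a BST, the LCA of p=17, q=18 is the first node v on the
root-to-leaf path with p <= v <= q (go left if both < v, right if both > v).
Walk from root:
  at 15: both 17 and 18 > 15, go right
  at 45: both 17 and 18 < 45, go left
  at 17: 17 <= 17 <= 18, this is the LCA
LCA = 17


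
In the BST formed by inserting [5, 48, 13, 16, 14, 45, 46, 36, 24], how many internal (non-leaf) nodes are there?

Tree built from: [5, 48, 13, 16, 14, 45, 46, 36, 24]
Tree (level-order array): [5, None, 48, 13, None, None, 16, 14, 45, None, None, 36, 46, 24]
Rule: An internal node has at least one child.
Per-node child counts:
  node 5: 1 child(ren)
  node 48: 1 child(ren)
  node 13: 1 child(ren)
  node 16: 2 child(ren)
  node 14: 0 child(ren)
  node 45: 2 child(ren)
  node 36: 1 child(ren)
  node 24: 0 child(ren)
  node 46: 0 child(ren)
Matching nodes: [5, 48, 13, 16, 45, 36]
Count of internal (non-leaf) nodes: 6


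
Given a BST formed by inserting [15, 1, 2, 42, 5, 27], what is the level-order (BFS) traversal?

Tree insertion order: [15, 1, 2, 42, 5, 27]
Tree (level-order array): [15, 1, 42, None, 2, 27, None, None, 5]
BFS from the root, enqueuing left then right child of each popped node:
  queue [15] -> pop 15, enqueue [1, 42], visited so far: [15]
  queue [1, 42] -> pop 1, enqueue [2], visited so far: [15, 1]
  queue [42, 2] -> pop 42, enqueue [27], visited so far: [15, 1, 42]
  queue [2, 27] -> pop 2, enqueue [5], visited so far: [15, 1, 42, 2]
  queue [27, 5] -> pop 27, enqueue [none], visited so far: [15, 1, 42, 2, 27]
  queue [5] -> pop 5, enqueue [none], visited so far: [15, 1, 42, 2, 27, 5]
Result: [15, 1, 42, 2, 27, 5]


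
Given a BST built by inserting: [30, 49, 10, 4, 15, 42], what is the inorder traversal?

Tree insertion order: [30, 49, 10, 4, 15, 42]
Tree (level-order array): [30, 10, 49, 4, 15, 42]
Inorder traversal: [4, 10, 15, 30, 42, 49]


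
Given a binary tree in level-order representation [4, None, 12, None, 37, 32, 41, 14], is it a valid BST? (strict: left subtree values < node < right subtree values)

Level-order array: [4, None, 12, None, 37, 32, 41, 14]
Validate using subtree bounds (lo, hi): at each node, require lo < value < hi,
then recurse left with hi=value and right with lo=value.
Preorder trace (stopping at first violation):
  at node 4 with bounds (-inf, +inf): OK
  at node 12 with bounds (4, +inf): OK
  at node 37 with bounds (12, +inf): OK
  at node 32 with bounds (12, 37): OK
  at node 14 with bounds (12, 32): OK
  at node 41 with bounds (37, +inf): OK
No violation found at any node.
Result: Valid BST


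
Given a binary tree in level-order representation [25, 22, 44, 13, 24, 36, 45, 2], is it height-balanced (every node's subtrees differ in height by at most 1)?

Tree (level-order array): [25, 22, 44, 13, 24, 36, 45, 2]
Definition: a tree is height-balanced if, at every node, |h(left) - h(right)| <= 1 (empty subtree has height -1).
Bottom-up per-node check:
  node 2: h_left=-1, h_right=-1, diff=0 [OK], height=0
  node 13: h_left=0, h_right=-1, diff=1 [OK], height=1
  node 24: h_left=-1, h_right=-1, diff=0 [OK], height=0
  node 22: h_left=1, h_right=0, diff=1 [OK], height=2
  node 36: h_left=-1, h_right=-1, diff=0 [OK], height=0
  node 45: h_left=-1, h_right=-1, diff=0 [OK], height=0
  node 44: h_left=0, h_right=0, diff=0 [OK], height=1
  node 25: h_left=2, h_right=1, diff=1 [OK], height=3
All nodes satisfy the balance condition.
Result: Balanced


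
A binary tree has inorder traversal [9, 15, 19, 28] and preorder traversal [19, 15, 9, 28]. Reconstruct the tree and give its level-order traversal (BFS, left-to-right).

Inorder:  [9, 15, 19, 28]
Preorder: [19, 15, 9, 28]
Algorithm: preorder visits root first, so consume preorder in order;
for each root, split the current inorder slice at that value into
left-subtree inorder and right-subtree inorder, then recurse.
Recursive splits:
  root=19; inorder splits into left=[9, 15], right=[28]
  root=15; inorder splits into left=[9], right=[]
  root=9; inorder splits into left=[], right=[]
  root=28; inorder splits into left=[], right=[]
Reconstructed level-order: [19, 15, 28, 9]


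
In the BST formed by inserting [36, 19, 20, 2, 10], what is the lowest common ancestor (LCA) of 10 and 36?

Tree insertion order: [36, 19, 20, 2, 10]
Tree (level-order array): [36, 19, None, 2, 20, None, 10]
In a BST, the LCA of p=10, q=36 is the first node v on the
root-to-leaf path with p <= v <= q (go left if both < v, right if both > v).
Walk from root:
  at 36: 10 <= 36 <= 36, this is the LCA
LCA = 36


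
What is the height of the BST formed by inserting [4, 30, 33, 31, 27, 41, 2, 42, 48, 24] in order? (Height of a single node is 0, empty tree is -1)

Insertion order: [4, 30, 33, 31, 27, 41, 2, 42, 48, 24]
Tree (level-order array): [4, 2, 30, None, None, 27, 33, 24, None, 31, 41, None, None, None, None, None, 42, None, 48]
Compute height bottom-up (empty subtree = -1):
  height(2) = 1 + max(-1, -1) = 0
  height(24) = 1 + max(-1, -1) = 0
  height(27) = 1 + max(0, -1) = 1
  height(31) = 1 + max(-1, -1) = 0
  height(48) = 1 + max(-1, -1) = 0
  height(42) = 1 + max(-1, 0) = 1
  height(41) = 1 + max(-1, 1) = 2
  height(33) = 1 + max(0, 2) = 3
  height(30) = 1 + max(1, 3) = 4
  height(4) = 1 + max(0, 4) = 5
Height = 5


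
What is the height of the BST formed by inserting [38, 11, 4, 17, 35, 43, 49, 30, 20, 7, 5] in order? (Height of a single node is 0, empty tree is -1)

Insertion order: [38, 11, 4, 17, 35, 43, 49, 30, 20, 7, 5]
Tree (level-order array): [38, 11, 43, 4, 17, None, 49, None, 7, None, 35, None, None, 5, None, 30, None, None, None, 20]
Compute height bottom-up (empty subtree = -1):
  height(5) = 1 + max(-1, -1) = 0
  height(7) = 1 + max(0, -1) = 1
  height(4) = 1 + max(-1, 1) = 2
  height(20) = 1 + max(-1, -1) = 0
  height(30) = 1 + max(0, -1) = 1
  height(35) = 1 + max(1, -1) = 2
  height(17) = 1 + max(-1, 2) = 3
  height(11) = 1 + max(2, 3) = 4
  height(49) = 1 + max(-1, -1) = 0
  height(43) = 1 + max(-1, 0) = 1
  height(38) = 1 + max(4, 1) = 5
Height = 5


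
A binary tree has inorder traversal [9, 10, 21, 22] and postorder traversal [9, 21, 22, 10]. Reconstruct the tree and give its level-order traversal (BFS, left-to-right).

Inorder:   [9, 10, 21, 22]
Postorder: [9, 21, 22, 10]
Algorithm: postorder visits root last, so walk postorder right-to-left;
each value is the root of the current inorder slice — split it at that
value, recurse on the right subtree first, then the left.
Recursive splits:
  root=10; inorder splits into left=[9], right=[21, 22]
  root=22; inorder splits into left=[21], right=[]
  root=21; inorder splits into left=[], right=[]
  root=9; inorder splits into left=[], right=[]
Reconstructed level-order: [10, 9, 22, 21]


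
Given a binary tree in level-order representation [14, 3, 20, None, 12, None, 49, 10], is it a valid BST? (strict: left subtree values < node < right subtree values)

Level-order array: [14, 3, 20, None, 12, None, 49, 10]
Validate using subtree bounds (lo, hi): at each node, require lo < value < hi,
then recurse left with hi=value and right with lo=value.
Preorder trace (stopping at first violation):
  at node 14 with bounds (-inf, +inf): OK
  at node 3 with bounds (-inf, 14): OK
  at node 12 with bounds (3, 14): OK
  at node 10 with bounds (3, 12): OK
  at node 20 with bounds (14, +inf): OK
  at node 49 with bounds (20, +inf): OK
No violation found at any node.
Result: Valid BST


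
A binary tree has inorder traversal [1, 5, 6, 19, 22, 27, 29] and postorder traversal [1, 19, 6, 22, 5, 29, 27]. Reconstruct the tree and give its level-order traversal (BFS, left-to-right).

Inorder:   [1, 5, 6, 19, 22, 27, 29]
Postorder: [1, 19, 6, 22, 5, 29, 27]
Algorithm: postorder visits root last, so walk postorder right-to-left;
each value is the root of the current inorder slice — split it at that
value, recurse on the right subtree first, then the left.
Recursive splits:
  root=27; inorder splits into left=[1, 5, 6, 19, 22], right=[29]
  root=29; inorder splits into left=[], right=[]
  root=5; inorder splits into left=[1], right=[6, 19, 22]
  root=22; inorder splits into left=[6, 19], right=[]
  root=6; inorder splits into left=[], right=[19]
  root=19; inorder splits into left=[], right=[]
  root=1; inorder splits into left=[], right=[]
Reconstructed level-order: [27, 5, 29, 1, 22, 6, 19]


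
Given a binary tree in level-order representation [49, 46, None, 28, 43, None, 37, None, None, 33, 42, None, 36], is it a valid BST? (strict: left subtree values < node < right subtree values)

Level-order array: [49, 46, None, 28, 43, None, 37, None, None, 33, 42, None, 36]
Validate using subtree bounds (lo, hi): at each node, require lo < value < hi,
then recurse left with hi=value and right with lo=value.
Preorder trace (stopping at first violation):
  at node 49 with bounds (-inf, +inf): OK
  at node 46 with bounds (-inf, 49): OK
  at node 28 with bounds (-inf, 46): OK
  at node 37 with bounds (28, 46): OK
  at node 33 with bounds (28, 37): OK
  at node 36 with bounds (33, 37): OK
  at node 42 with bounds (37, 46): OK
  at node 43 with bounds (46, 49): VIOLATION
Node 43 violates its bound: not (46 < 43 < 49).
Result: Not a valid BST


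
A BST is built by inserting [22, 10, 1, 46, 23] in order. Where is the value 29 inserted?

Starting tree (level order): [22, 10, 46, 1, None, 23]
Insertion path: 22 -> 46 -> 23
Result: insert 29 as right child of 23
Final tree (level order): [22, 10, 46, 1, None, 23, None, None, None, None, 29]


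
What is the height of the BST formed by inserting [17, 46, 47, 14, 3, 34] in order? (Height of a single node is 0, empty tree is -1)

Insertion order: [17, 46, 47, 14, 3, 34]
Tree (level-order array): [17, 14, 46, 3, None, 34, 47]
Compute height bottom-up (empty subtree = -1):
  height(3) = 1 + max(-1, -1) = 0
  height(14) = 1 + max(0, -1) = 1
  height(34) = 1 + max(-1, -1) = 0
  height(47) = 1 + max(-1, -1) = 0
  height(46) = 1 + max(0, 0) = 1
  height(17) = 1 + max(1, 1) = 2
Height = 2


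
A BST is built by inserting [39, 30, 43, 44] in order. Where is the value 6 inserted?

Starting tree (level order): [39, 30, 43, None, None, None, 44]
Insertion path: 39 -> 30
Result: insert 6 as left child of 30
Final tree (level order): [39, 30, 43, 6, None, None, 44]


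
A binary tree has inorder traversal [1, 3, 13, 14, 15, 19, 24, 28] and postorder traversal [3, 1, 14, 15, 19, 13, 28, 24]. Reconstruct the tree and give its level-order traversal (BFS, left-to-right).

Inorder:   [1, 3, 13, 14, 15, 19, 24, 28]
Postorder: [3, 1, 14, 15, 19, 13, 28, 24]
Algorithm: postorder visits root last, so walk postorder right-to-left;
each value is the root of the current inorder slice — split it at that
value, recurse on the right subtree first, then the left.
Recursive splits:
  root=24; inorder splits into left=[1, 3, 13, 14, 15, 19], right=[28]
  root=28; inorder splits into left=[], right=[]
  root=13; inorder splits into left=[1, 3], right=[14, 15, 19]
  root=19; inorder splits into left=[14, 15], right=[]
  root=15; inorder splits into left=[14], right=[]
  root=14; inorder splits into left=[], right=[]
  root=1; inorder splits into left=[], right=[3]
  root=3; inorder splits into left=[], right=[]
Reconstructed level-order: [24, 13, 28, 1, 19, 3, 15, 14]


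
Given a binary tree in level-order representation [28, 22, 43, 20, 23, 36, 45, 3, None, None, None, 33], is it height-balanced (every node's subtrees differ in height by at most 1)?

Tree (level-order array): [28, 22, 43, 20, 23, 36, 45, 3, None, None, None, 33]
Definition: a tree is height-balanced if, at every node, |h(left) - h(right)| <= 1 (empty subtree has height -1).
Bottom-up per-node check:
  node 3: h_left=-1, h_right=-1, diff=0 [OK], height=0
  node 20: h_left=0, h_right=-1, diff=1 [OK], height=1
  node 23: h_left=-1, h_right=-1, diff=0 [OK], height=0
  node 22: h_left=1, h_right=0, diff=1 [OK], height=2
  node 33: h_left=-1, h_right=-1, diff=0 [OK], height=0
  node 36: h_left=0, h_right=-1, diff=1 [OK], height=1
  node 45: h_left=-1, h_right=-1, diff=0 [OK], height=0
  node 43: h_left=1, h_right=0, diff=1 [OK], height=2
  node 28: h_left=2, h_right=2, diff=0 [OK], height=3
All nodes satisfy the balance condition.
Result: Balanced


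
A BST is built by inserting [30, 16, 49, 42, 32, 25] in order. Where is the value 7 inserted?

Starting tree (level order): [30, 16, 49, None, 25, 42, None, None, None, 32]
Insertion path: 30 -> 16
Result: insert 7 as left child of 16
Final tree (level order): [30, 16, 49, 7, 25, 42, None, None, None, None, None, 32]


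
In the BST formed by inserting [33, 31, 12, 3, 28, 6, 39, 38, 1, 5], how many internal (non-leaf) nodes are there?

Tree built from: [33, 31, 12, 3, 28, 6, 39, 38, 1, 5]
Tree (level-order array): [33, 31, 39, 12, None, 38, None, 3, 28, None, None, 1, 6, None, None, None, None, 5]
Rule: An internal node has at least one child.
Per-node child counts:
  node 33: 2 child(ren)
  node 31: 1 child(ren)
  node 12: 2 child(ren)
  node 3: 2 child(ren)
  node 1: 0 child(ren)
  node 6: 1 child(ren)
  node 5: 0 child(ren)
  node 28: 0 child(ren)
  node 39: 1 child(ren)
  node 38: 0 child(ren)
Matching nodes: [33, 31, 12, 3, 6, 39]
Count of internal (non-leaf) nodes: 6


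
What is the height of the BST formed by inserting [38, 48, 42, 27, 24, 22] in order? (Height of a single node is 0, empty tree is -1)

Insertion order: [38, 48, 42, 27, 24, 22]
Tree (level-order array): [38, 27, 48, 24, None, 42, None, 22]
Compute height bottom-up (empty subtree = -1):
  height(22) = 1 + max(-1, -1) = 0
  height(24) = 1 + max(0, -1) = 1
  height(27) = 1 + max(1, -1) = 2
  height(42) = 1 + max(-1, -1) = 0
  height(48) = 1 + max(0, -1) = 1
  height(38) = 1 + max(2, 1) = 3
Height = 3


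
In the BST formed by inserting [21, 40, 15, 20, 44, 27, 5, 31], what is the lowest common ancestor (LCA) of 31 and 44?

Tree insertion order: [21, 40, 15, 20, 44, 27, 5, 31]
Tree (level-order array): [21, 15, 40, 5, 20, 27, 44, None, None, None, None, None, 31]
In a BST, the LCA of p=31, q=44 is the first node v on the
root-to-leaf path with p <= v <= q (go left if both < v, right if both > v).
Walk from root:
  at 21: both 31 and 44 > 21, go right
  at 40: 31 <= 40 <= 44, this is the LCA
LCA = 40


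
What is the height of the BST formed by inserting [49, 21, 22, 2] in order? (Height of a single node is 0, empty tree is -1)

Insertion order: [49, 21, 22, 2]
Tree (level-order array): [49, 21, None, 2, 22]
Compute height bottom-up (empty subtree = -1):
  height(2) = 1 + max(-1, -1) = 0
  height(22) = 1 + max(-1, -1) = 0
  height(21) = 1 + max(0, 0) = 1
  height(49) = 1 + max(1, -1) = 2
Height = 2


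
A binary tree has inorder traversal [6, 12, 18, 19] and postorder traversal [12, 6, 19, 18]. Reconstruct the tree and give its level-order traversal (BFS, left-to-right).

Inorder:   [6, 12, 18, 19]
Postorder: [12, 6, 19, 18]
Algorithm: postorder visits root last, so walk postorder right-to-left;
each value is the root of the current inorder slice — split it at that
value, recurse on the right subtree first, then the left.
Recursive splits:
  root=18; inorder splits into left=[6, 12], right=[19]
  root=19; inorder splits into left=[], right=[]
  root=6; inorder splits into left=[], right=[12]
  root=12; inorder splits into left=[], right=[]
Reconstructed level-order: [18, 6, 19, 12]


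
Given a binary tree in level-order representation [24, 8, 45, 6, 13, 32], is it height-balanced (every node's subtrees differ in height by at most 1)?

Tree (level-order array): [24, 8, 45, 6, 13, 32]
Definition: a tree is height-balanced if, at every node, |h(left) - h(right)| <= 1 (empty subtree has height -1).
Bottom-up per-node check:
  node 6: h_left=-1, h_right=-1, diff=0 [OK], height=0
  node 13: h_left=-1, h_right=-1, diff=0 [OK], height=0
  node 8: h_left=0, h_right=0, diff=0 [OK], height=1
  node 32: h_left=-1, h_right=-1, diff=0 [OK], height=0
  node 45: h_left=0, h_right=-1, diff=1 [OK], height=1
  node 24: h_left=1, h_right=1, diff=0 [OK], height=2
All nodes satisfy the balance condition.
Result: Balanced


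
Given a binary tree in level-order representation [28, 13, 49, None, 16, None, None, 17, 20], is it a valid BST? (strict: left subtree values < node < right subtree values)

Level-order array: [28, 13, 49, None, 16, None, None, 17, 20]
Validate using subtree bounds (lo, hi): at each node, require lo < value < hi,
then recurse left with hi=value and right with lo=value.
Preorder trace (stopping at first violation):
  at node 28 with bounds (-inf, +inf): OK
  at node 13 with bounds (-inf, 28): OK
  at node 16 with bounds (13, 28): OK
  at node 17 with bounds (13, 16): VIOLATION
Node 17 violates its bound: not (13 < 17 < 16).
Result: Not a valid BST


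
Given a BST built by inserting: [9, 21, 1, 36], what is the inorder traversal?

Tree insertion order: [9, 21, 1, 36]
Tree (level-order array): [9, 1, 21, None, None, None, 36]
Inorder traversal: [1, 9, 21, 36]


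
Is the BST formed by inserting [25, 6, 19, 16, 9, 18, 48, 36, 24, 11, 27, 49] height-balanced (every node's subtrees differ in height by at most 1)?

Tree (level-order array): [25, 6, 48, None, 19, 36, 49, 16, 24, 27, None, None, None, 9, 18, None, None, None, None, None, 11]
Definition: a tree is height-balanced if, at every node, |h(left) - h(right)| <= 1 (empty subtree has height -1).
Bottom-up per-node check:
  node 11: h_left=-1, h_right=-1, diff=0 [OK], height=0
  node 9: h_left=-1, h_right=0, diff=1 [OK], height=1
  node 18: h_left=-1, h_right=-1, diff=0 [OK], height=0
  node 16: h_left=1, h_right=0, diff=1 [OK], height=2
  node 24: h_left=-1, h_right=-1, diff=0 [OK], height=0
  node 19: h_left=2, h_right=0, diff=2 [FAIL (|2-0|=2 > 1)], height=3
  node 6: h_left=-1, h_right=3, diff=4 [FAIL (|-1-3|=4 > 1)], height=4
  node 27: h_left=-1, h_right=-1, diff=0 [OK], height=0
  node 36: h_left=0, h_right=-1, diff=1 [OK], height=1
  node 49: h_left=-1, h_right=-1, diff=0 [OK], height=0
  node 48: h_left=1, h_right=0, diff=1 [OK], height=2
  node 25: h_left=4, h_right=2, diff=2 [FAIL (|4-2|=2 > 1)], height=5
Node 19 violates the condition: |2 - 0| = 2 > 1.
Result: Not balanced


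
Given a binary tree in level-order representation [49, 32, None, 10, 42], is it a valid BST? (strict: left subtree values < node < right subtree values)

Level-order array: [49, 32, None, 10, 42]
Validate using subtree bounds (lo, hi): at each node, require lo < value < hi,
then recurse left with hi=value and right with lo=value.
Preorder trace (stopping at first violation):
  at node 49 with bounds (-inf, +inf): OK
  at node 32 with bounds (-inf, 49): OK
  at node 10 with bounds (-inf, 32): OK
  at node 42 with bounds (32, 49): OK
No violation found at any node.
Result: Valid BST


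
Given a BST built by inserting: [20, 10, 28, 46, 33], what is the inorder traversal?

Tree insertion order: [20, 10, 28, 46, 33]
Tree (level-order array): [20, 10, 28, None, None, None, 46, 33]
Inorder traversal: [10, 20, 28, 33, 46]


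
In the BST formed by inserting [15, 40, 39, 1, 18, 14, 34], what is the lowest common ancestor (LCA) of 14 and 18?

Tree insertion order: [15, 40, 39, 1, 18, 14, 34]
Tree (level-order array): [15, 1, 40, None, 14, 39, None, None, None, 18, None, None, 34]
In a BST, the LCA of p=14, q=18 is the first node v on the
root-to-leaf path with p <= v <= q (go left if both < v, right if both > v).
Walk from root:
  at 15: 14 <= 15 <= 18, this is the LCA
LCA = 15


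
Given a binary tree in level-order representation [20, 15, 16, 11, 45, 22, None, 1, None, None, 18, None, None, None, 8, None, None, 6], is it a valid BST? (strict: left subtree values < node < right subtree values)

Level-order array: [20, 15, 16, 11, 45, 22, None, 1, None, None, 18, None, None, None, 8, None, None, 6]
Validate using subtree bounds (lo, hi): at each node, require lo < value < hi,
then recurse left with hi=value and right with lo=value.
Preorder trace (stopping at first violation):
  at node 20 with bounds (-inf, +inf): OK
  at node 15 with bounds (-inf, 20): OK
  at node 11 with bounds (-inf, 15): OK
  at node 1 with bounds (-inf, 11): OK
  at node 8 with bounds (1, 11): OK
  at node 6 with bounds (1, 8): OK
  at node 45 with bounds (15, 20): VIOLATION
Node 45 violates its bound: not (15 < 45 < 20).
Result: Not a valid BST


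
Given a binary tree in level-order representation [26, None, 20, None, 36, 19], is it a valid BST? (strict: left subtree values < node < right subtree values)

Level-order array: [26, None, 20, None, 36, 19]
Validate using subtree bounds (lo, hi): at each node, require lo < value < hi,
then recurse left with hi=value and right with lo=value.
Preorder trace (stopping at first violation):
  at node 26 with bounds (-inf, +inf): OK
  at node 20 with bounds (26, +inf): VIOLATION
Node 20 violates its bound: not (26 < 20 < +inf).
Result: Not a valid BST


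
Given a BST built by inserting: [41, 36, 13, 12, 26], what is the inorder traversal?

Tree insertion order: [41, 36, 13, 12, 26]
Tree (level-order array): [41, 36, None, 13, None, 12, 26]
Inorder traversal: [12, 13, 26, 36, 41]


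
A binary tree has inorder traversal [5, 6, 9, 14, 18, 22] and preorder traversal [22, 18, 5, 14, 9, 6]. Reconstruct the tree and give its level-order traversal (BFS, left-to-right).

Inorder:  [5, 6, 9, 14, 18, 22]
Preorder: [22, 18, 5, 14, 9, 6]
Algorithm: preorder visits root first, so consume preorder in order;
for each root, split the current inorder slice at that value into
left-subtree inorder and right-subtree inorder, then recurse.
Recursive splits:
  root=22; inorder splits into left=[5, 6, 9, 14, 18], right=[]
  root=18; inorder splits into left=[5, 6, 9, 14], right=[]
  root=5; inorder splits into left=[], right=[6, 9, 14]
  root=14; inorder splits into left=[6, 9], right=[]
  root=9; inorder splits into left=[6], right=[]
  root=6; inorder splits into left=[], right=[]
Reconstructed level-order: [22, 18, 5, 14, 9, 6]


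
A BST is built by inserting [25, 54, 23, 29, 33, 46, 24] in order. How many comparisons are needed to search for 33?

Search path for 33: 25 -> 54 -> 29 -> 33
Found: True
Comparisons: 4


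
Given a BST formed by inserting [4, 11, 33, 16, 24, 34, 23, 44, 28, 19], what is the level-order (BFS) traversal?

Tree insertion order: [4, 11, 33, 16, 24, 34, 23, 44, 28, 19]
Tree (level-order array): [4, None, 11, None, 33, 16, 34, None, 24, None, 44, 23, 28, None, None, 19]
BFS from the root, enqueuing left then right child of each popped node:
  queue [4] -> pop 4, enqueue [11], visited so far: [4]
  queue [11] -> pop 11, enqueue [33], visited so far: [4, 11]
  queue [33] -> pop 33, enqueue [16, 34], visited so far: [4, 11, 33]
  queue [16, 34] -> pop 16, enqueue [24], visited so far: [4, 11, 33, 16]
  queue [34, 24] -> pop 34, enqueue [44], visited so far: [4, 11, 33, 16, 34]
  queue [24, 44] -> pop 24, enqueue [23, 28], visited so far: [4, 11, 33, 16, 34, 24]
  queue [44, 23, 28] -> pop 44, enqueue [none], visited so far: [4, 11, 33, 16, 34, 24, 44]
  queue [23, 28] -> pop 23, enqueue [19], visited so far: [4, 11, 33, 16, 34, 24, 44, 23]
  queue [28, 19] -> pop 28, enqueue [none], visited so far: [4, 11, 33, 16, 34, 24, 44, 23, 28]
  queue [19] -> pop 19, enqueue [none], visited so far: [4, 11, 33, 16, 34, 24, 44, 23, 28, 19]
Result: [4, 11, 33, 16, 34, 24, 44, 23, 28, 19]


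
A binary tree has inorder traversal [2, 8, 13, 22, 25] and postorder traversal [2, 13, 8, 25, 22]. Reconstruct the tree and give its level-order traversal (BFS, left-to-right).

Inorder:   [2, 8, 13, 22, 25]
Postorder: [2, 13, 8, 25, 22]
Algorithm: postorder visits root last, so walk postorder right-to-left;
each value is the root of the current inorder slice — split it at that
value, recurse on the right subtree first, then the left.
Recursive splits:
  root=22; inorder splits into left=[2, 8, 13], right=[25]
  root=25; inorder splits into left=[], right=[]
  root=8; inorder splits into left=[2], right=[13]
  root=13; inorder splits into left=[], right=[]
  root=2; inorder splits into left=[], right=[]
Reconstructed level-order: [22, 8, 25, 2, 13]


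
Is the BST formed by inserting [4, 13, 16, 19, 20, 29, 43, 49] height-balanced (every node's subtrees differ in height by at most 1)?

Tree (level-order array): [4, None, 13, None, 16, None, 19, None, 20, None, 29, None, 43, None, 49]
Definition: a tree is height-balanced if, at every node, |h(left) - h(right)| <= 1 (empty subtree has height -1).
Bottom-up per-node check:
  node 49: h_left=-1, h_right=-1, diff=0 [OK], height=0
  node 43: h_left=-1, h_right=0, diff=1 [OK], height=1
  node 29: h_left=-1, h_right=1, diff=2 [FAIL (|-1-1|=2 > 1)], height=2
  node 20: h_left=-1, h_right=2, diff=3 [FAIL (|-1-2|=3 > 1)], height=3
  node 19: h_left=-1, h_right=3, diff=4 [FAIL (|-1-3|=4 > 1)], height=4
  node 16: h_left=-1, h_right=4, diff=5 [FAIL (|-1-4|=5 > 1)], height=5
  node 13: h_left=-1, h_right=5, diff=6 [FAIL (|-1-5|=6 > 1)], height=6
  node 4: h_left=-1, h_right=6, diff=7 [FAIL (|-1-6|=7 > 1)], height=7
Node 29 violates the condition: |-1 - 1| = 2 > 1.
Result: Not balanced


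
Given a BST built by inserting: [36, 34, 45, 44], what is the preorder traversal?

Tree insertion order: [36, 34, 45, 44]
Tree (level-order array): [36, 34, 45, None, None, 44]
Preorder traversal: [36, 34, 45, 44]


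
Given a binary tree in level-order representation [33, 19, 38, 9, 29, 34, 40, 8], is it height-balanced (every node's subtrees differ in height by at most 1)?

Tree (level-order array): [33, 19, 38, 9, 29, 34, 40, 8]
Definition: a tree is height-balanced if, at every node, |h(left) - h(right)| <= 1 (empty subtree has height -1).
Bottom-up per-node check:
  node 8: h_left=-1, h_right=-1, diff=0 [OK], height=0
  node 9: h_left=0, h_right=-1, diff=1 [OK], height=1
  node 29: h_left=-1, h_right=-1, diff=0 [OK], height=0
  node 19: h_left=1, h_right=0, diff=1 [OK], height=2
  node 34: h_left=-1, h_right=-1, diff=0 [OK], height=0
  node 40: h_left=-1, h_right=-1, diff=0 [OK], height=0
  node 38: h_left=0, h_right=0, diff=0 [OK], height=1
  node 33: h_left=2, h_right=1, diff=1 [OK], height=3
All nodes satisfy the balance condition.
Result: Balanced


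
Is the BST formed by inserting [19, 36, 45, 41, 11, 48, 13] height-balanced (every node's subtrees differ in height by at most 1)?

Tree (level-order array): [19, 11, 36, None, 13, None, 45, None, None, 41, 48]
Definition: a tree is height-balanced if, at every node, |h(left) - h(right)| <= 1 (empty subtree has height -1).
Bottom-up per-node check:
  node 13: h_left=-1, h_right=-1, diff=0 [OK], height=0
  node 11: h_left=-1, h_right=0, diff=1 [OK], height=1
  node 41: h_left=-1, h_right=-1, diff=0 [OK], height=0
  node 48: h_left=-1, h_right=-1, diff=0 [OK], height=0
  node 45: h_left=0, h_right=0, diff=0 [OK], height=1
  node 36: h_left=-1, h_right=1, diff=2 [FAIL (|-1-1|=2 > 1)], height=2
  node 19: h_left=1, h_right=2, diff=1 [OK], height=3
Node 36 violates the condition: |-1 - 1| = 2 > 1.
Result: Not balanced


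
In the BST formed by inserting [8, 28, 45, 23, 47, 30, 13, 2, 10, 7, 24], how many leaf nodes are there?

Tree built from: [8, 28, 45, 23, 47, 30, 13, 2, 10, 7, 24]
Tree (level-order array): [8, 2, 28, None, 7, 23, 45, None, None, 13, 24, 30, 47, 10]
Rule: A leaf has 0 children.
Per-node child counts:
  node 8: 2 child(ren)
  node 2: 1 child(ren)
  node 7: 0 child(ren)
  node 28: 2 child(ren)
  node 23: 2 child(ren)
  node 13: 1 child(ren)
  node 10: 0 child(ren)
  node 24: 0 child(ren)
  node 45: 2 child(ren)
  node 30: 0 child(ren)
  node 47: 0 child(ren)
Matching nodes: [7, 10, 24, 30, 47]
Count of leaf nodes: 5


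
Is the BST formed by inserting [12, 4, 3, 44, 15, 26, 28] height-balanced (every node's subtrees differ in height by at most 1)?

Tree (level-order array): [12, 4, 44, 3, None, 15, None, None, None, None, 26, None, 28]
Definition: a tree is height-balanced if, at every node, |h(left) - h(right)| <= 1 (empty subtree has height -1).
Bottom-up per-node check:
  node 3: h_left=-1, h_right=-1, diff=0 [OK], height=0
  node 4: h_left=0, h_right=-1, diff=1 [OK], height=1
  node 28: h_left=-1, h_right=-1, diff=0 [OK], height=0
  node 26: h_left=-1, h_right=0, diff=1 [OK], height=1
  node 15: h_left=-1, h_right=1, diff=2 [FAIL (|-1-1|=2 > 1)], height=2
  node 44: h_left=2, h_right=-1, diff=3 [FAIL (|2--1|=3 > 1)], height=3
  node 12: h_left=1, h_right=3, diff=2 [FAIL (|1-3|=2 > 1)], height=4
Node 15 violates the condition: |-1 - 1| = 2 > 1.
Result: Not balanced


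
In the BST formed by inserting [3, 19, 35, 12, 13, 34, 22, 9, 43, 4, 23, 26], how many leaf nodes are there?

Tree built from: [3, 19, 35, 12, 13, 34, 22, 9, 43, 4, 23, 26]
Tree (level-order array): [3, None, 19, 12, 35, 9, 13, 34, 43, 4, None, None, None, 22, None, None, None, None, None, None, 23, None, 26]
Rule: A leaf has 0 children.
Per-node child counts:
  node 3: 1 child(ren)
  node 19: 2 child(ren)
  node 12: 2 child(ren)
  node 9: 1 child(ren)
  node 4: 0 child(ren)
  node 13: 0 child(ren)
  node 35: 2 child(ren)
  node 34: 1 child(ren)
  node 22: 1 child(ren)
  node 23: 1 child(ren)
  node 26: 0 child(ren)
  node 43: 0 child(ren)
Matching nodes: [4, 13, 26, 43]
Count of leaf nodes: 4


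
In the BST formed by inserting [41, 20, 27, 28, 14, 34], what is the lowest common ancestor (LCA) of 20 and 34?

Tree insertion order: [41, 20, 27, 28, 14, 34]
Tree (level-order array): [41, 20, None, 14, 27, None, None, None, 28, None, 34]
In a BST, the LCA of p=20, q=34 is the first node v on the
root-to-leaf path with p <= v <= q (go left if both < v, right if both > v).
Walk from root:
  at 41: both 20 and 34 < 41, go left
  at 20: 20 <= 20 <= 34, this is the LCA
LCA = 20


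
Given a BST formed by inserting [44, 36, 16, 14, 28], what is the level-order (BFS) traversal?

Tree insertion order: [44, 36, 16, 14, 28]
Tree (level-order array): [44, 36, None, 16, None, 14, 28]
BFS from the root, enqueuing left then right child of each popped node:
  queue [44] -> pop 44, enqueue [36], visited so far: [44]
  queue [36] -> pop 36, enqueue [16], visited so far: [44, 36]
  queue [16] -> pop 16, enqueue [14, 28], visited so far: [44, 36, 16]
  queue [14, 28] -> pop 14, enqueue [none], visited so far: [44, 36, 16, 14]
  queue [28] -> pop 28, enqueue [none], visited so far: [44, 36, 16, 14, 28]
Result: [44, 36, 16, 14, 28]


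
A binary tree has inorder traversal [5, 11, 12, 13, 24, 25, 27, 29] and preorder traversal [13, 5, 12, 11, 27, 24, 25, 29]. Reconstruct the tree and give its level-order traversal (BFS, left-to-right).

Inorder:  [5, 11, 12, 13, 24, 25, 27, 29]
Preorder: [13, 5, 12, 11, 27, 24, 25, 29]
Algorithm: preorder visits root first, so consume preorder in order;
for each root, split the current inorder slice at that value into
left-subtree inorder and right-subtree inorder, then recurse.
Recursive splits:
  root=13; inorder splits into left=[5, 11, 12], right=[24, 25, 27, 29]
  root=5; inorder splits into left=[], right=[11, 12]
  root=12; inorder splits into left=[11], right=[]
  root=11; inorder splits into left=[], right=[]
  root=27; inorder splits into left=[24, 25], right=[29]
  root=24; inorder splits into left=[], right=[25]
  root=25; inorder splits into left=[], right=[]
  root=29; inorder splits into left=[], right=[]
Reconstructed level-order: [13, 5, 27, 12, 24, 29, 11, 25]
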